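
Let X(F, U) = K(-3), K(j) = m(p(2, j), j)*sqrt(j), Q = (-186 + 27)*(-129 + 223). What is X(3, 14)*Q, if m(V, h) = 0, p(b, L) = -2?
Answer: 0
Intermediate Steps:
Q = -14946 (Q = -159*94 = -14946)
K(j) = 0 (K(j) = 0*sqrt(j) = 0)
X(F, U) = 0
X(3, 14)*Q = 0*(-14946) = 0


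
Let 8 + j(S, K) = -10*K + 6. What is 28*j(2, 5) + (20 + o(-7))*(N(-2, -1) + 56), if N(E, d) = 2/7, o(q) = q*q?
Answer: 16994/7 ≈ 2427.7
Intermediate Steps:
j(S, K) = -2 - 10*K (j(S, K) = -8 + (-10*K + 6) = -8 + (6 - 10*K) = -2 - 10*K)
o(q) = q²
N(E, d) = 2/7 (N(E, d) = 2*(⅐) = 2/7)
28*j(2, 5) + (20 + o(-7))*(N(-2, -1) + 56) = 28*(-2 - 10*5) + (20 + (-7)²)*(2/7 + 56) = 28*(-2 - 50) + (20 + 49)*(394/7) = 28*(-52) + 69*(394/7) = -1456 + 27186/7 = 16994/7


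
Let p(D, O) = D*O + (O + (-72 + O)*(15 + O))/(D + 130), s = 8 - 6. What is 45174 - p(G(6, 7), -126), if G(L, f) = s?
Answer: 497865/11 ≈ 45260.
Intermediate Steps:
s = 2
G(L, f) = 2
p(D, O) = D*O + (O + (-72 + O)*(15 + O))/(130 + D)
45174 - p(G(6, 7), -126) = 45174 - (-1080 + (-126)**2 - 56*(-126) - 126*2**2 + 130*2*(-126))/(130 + 2) = 45174 - (-1080 + 15876 + 7056 - 126*4 - 32760)/132 = 45174 - (-1080 + 15876 + 7056 - 504 - 32760)/132 = 45174 - (-11412)/132 = 45174 - 1*(-951/11) = 45174 + 951/11 = 497865/11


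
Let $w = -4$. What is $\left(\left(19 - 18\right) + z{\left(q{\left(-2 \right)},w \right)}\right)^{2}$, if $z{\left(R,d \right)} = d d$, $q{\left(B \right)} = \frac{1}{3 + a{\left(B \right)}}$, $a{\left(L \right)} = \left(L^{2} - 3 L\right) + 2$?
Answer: $289$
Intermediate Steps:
$a{\left(L \right)} = 2 + L^{2} - 3 L$
$q{\left(B \right)} = \frac{1}{5 + B^{2} - 3 B}$ ($q{\left(B \right)} = \frac{1}{3 + \left(2 + B^{2} - 3 B\right)} = \frac{1}{5 + B^{2} - 3 B}$)
$z{\left(R,d \right)} = d^{2}$
$\left(\left(19 - 18\right) + z{\left(q{\left(-2 \right)},w \right)}\right)^{2} = \left(\left(19 - 18\right) + \left(-4\right)^{2}\right)^{2} = \left(1 + 16\right)^{2} = 17^{2} = 289$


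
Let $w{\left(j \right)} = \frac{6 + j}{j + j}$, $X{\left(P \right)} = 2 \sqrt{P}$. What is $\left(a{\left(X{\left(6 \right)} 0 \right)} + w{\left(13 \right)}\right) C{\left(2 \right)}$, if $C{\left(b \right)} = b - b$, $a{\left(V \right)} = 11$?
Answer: $0$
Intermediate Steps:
$w{\left(j \right)} = \frac{6 + j}{2 j}$
$C{\left(b \right)} = 0$
$\left(a{\left(X{\left(6 \right)} 0 \right)} + w{\left(13 \right)}\right) C{\left(2 \right)} = \left(11 + \frac{6 + 13}{2 \cdot 13}\right) 0 = \left(11 + \frac{1}{2} \cdot \frac{1}{13} \cdot 19\right) 0 = \left(11 + \frac{19}{26}\right) 0 = \frac{305}{26} \cdot 0 = 0$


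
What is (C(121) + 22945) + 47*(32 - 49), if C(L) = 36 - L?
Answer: 22061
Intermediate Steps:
(C(121) + 22945) + 47*(32 - 49) = ((36 - 1*121) + 22945) + 47*(32 - 49) = ((36 - 121) + 22945) + 47*(-17) = (-85 + 22945) - 799 = 22860 - 799 = 22061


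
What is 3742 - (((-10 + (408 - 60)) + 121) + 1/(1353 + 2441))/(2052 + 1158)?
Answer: 45571103633/12178740 ≈ 3741.9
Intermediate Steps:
3742 - (((-10 + (408 - 60)) + 121) + 1/(1353 + 2441))/(2052 + 1158) = 3742 - (((-10 + 348) + 121) + 1/3794)/3210 = 3742 - ((338 + 121) + 1/3794)/3210 = 3742 - (459 + 1/3794)/3210 = 3742 - 1741447/(3794*3210) = 3742 - 1*1741447/12178740 = 3742 - 1741447/12178740 = 45571103633/12178740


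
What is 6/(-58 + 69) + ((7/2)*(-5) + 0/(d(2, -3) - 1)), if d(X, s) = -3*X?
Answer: -373/22 ≈ -16.955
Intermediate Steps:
6/(-58 + 69) + ((7/2)*(-5) + 0/(d(2, -3) - 1)) = 6/(-58 + 69) + ((7/2)*(-5) + 0/(-3*2 - 1)) = 6/11 + ((7*(1/2))*(-5) + 0/(-6 - 1)) = (1/11)*6 + ((7/2)*(-5) + 0/(-7)) = 6/11 + (-35/2 - 1/7*0) = 6/11 + (-35/2 + 0) = 6/11 - 35/2 = -373/22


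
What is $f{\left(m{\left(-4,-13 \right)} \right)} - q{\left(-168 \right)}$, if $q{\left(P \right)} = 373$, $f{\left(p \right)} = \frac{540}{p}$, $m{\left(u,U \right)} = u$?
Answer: $-508$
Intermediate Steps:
$f{\left(m{\left(-4,-13 \right)} \right)} - q{\left(-168 \right)} = \frac{540}{-4} - 373 = 540 \left(- \frac{1}{4}\right) - 373 = -135 - 373 = -508$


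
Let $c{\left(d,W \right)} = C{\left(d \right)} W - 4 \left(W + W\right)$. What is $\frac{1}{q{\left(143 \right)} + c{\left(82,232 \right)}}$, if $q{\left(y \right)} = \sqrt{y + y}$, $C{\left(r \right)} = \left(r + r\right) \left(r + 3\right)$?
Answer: $\frac{1616112}{5223635992945} - \frac{\sqrt{286}}{10447271985890} \approx 3.0938 \cdot 10^{-7}$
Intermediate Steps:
$C{\left(r \right)} = 2 r \left(3 + r\right)$
$c{\left(d,W \right)} = - 8 W + 2 W d \left(3 + d\right)$ ($c{\left(d,W \right)} = 2 d \left(3 + d\right) W - 4 \left(W + W\right) = 2 W d \left(3 + d\right) - 4 \cdot 2 W = 2 W d \left(3 + d\right) - 8 W = - 8 W + 2 W d \left(3 + d\right)$)
$q{\left(y \right)} = \sqrt{2} \sqrt{y}$ ($q{\left(y \right)} = \sqrt{2 y} = \sqrt{2} \sqrt{y}$)
$\frac{1}{q{\left(143 \right)} + c{\left(82,232 \right)}} = \frac{1}{\sqrt{2} \sqrt{143} + 2 \cdot 232 \left(-4 + 82 \left(3 + 82\right)\right)} = \frac{1}{\sqrt{286} + 2 \cdot 232 \left(-4 + 82 \cdot 85\right)} = \frac{1}{\sqrt{286} + 2 \cdot 232 \left(-4 + 6970\right)} = \frac{1}{\sqrt{286} + 2 \cdot 232 \cdot 6966} = \frac{1}{\sqrt{286} + 3232224} = \frac{1}{3232224 + \sqrt{286}}$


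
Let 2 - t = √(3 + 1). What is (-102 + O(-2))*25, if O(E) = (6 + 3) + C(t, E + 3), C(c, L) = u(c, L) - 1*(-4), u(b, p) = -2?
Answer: -2275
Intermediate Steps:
t = 0 (t = 2 - √(3 + 1) = 2 - √4 = 2 - 1*2 = 2 - 2 = 0)
C(c, L) = 2 (C(c, L) = -2 - 1*(-4) = -2 + 4 = 2)
O(E) = 11 (O(E) = (6 + 3) + 2 = 9 + 2 = 11)
(-102 + O(-2))*25 = (-102 + 11)*25 = -91*25 = -2275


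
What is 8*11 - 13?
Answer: 75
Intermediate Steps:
8*11 - 13 = 88 - 13 = 75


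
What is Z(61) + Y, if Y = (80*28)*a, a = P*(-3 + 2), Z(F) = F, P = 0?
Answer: 61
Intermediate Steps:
a = 0 (a = 0*(-3 + 2) = 0*(-1) = 0)
Y = 0 (Y = (80*28)*0 = 2240*0 = 0)
Z(61) + Y = 61 + 0 = 61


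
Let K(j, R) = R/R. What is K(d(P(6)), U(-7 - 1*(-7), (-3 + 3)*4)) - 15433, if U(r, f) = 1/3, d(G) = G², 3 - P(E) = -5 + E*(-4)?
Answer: -15432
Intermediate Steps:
P(E) = 8 + 4*E (P(E) = 3 - (-5 + E*(-4)) = 3 - (-5 - 4*E) = 3 + (5 + 4*E) = 8 + 4*E)
U(r, f) = ⅓
K(j, R) = 1
K(d(P(6)), U(-7 - 1*(-7), (-3 + 3)*4)) - 15433 = 1 - 15433 = -15432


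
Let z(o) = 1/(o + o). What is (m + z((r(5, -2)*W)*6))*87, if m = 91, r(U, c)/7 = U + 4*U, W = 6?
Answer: 33251429/4200 ≈ 7917.0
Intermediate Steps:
r(U, c) = 35*U (r(U, c) = 7*(U + 4*U) = 7*(5*U) = 35*U)
z(o) = 1/(2*o)
(m + z((r(5, -2)*W)*6))*87 = (91 + 1/(2*((((35*5)*6)*6))))*87 = (91 + 1/(2*(((175*6)*6))))*87 = (91 + 1/(2*((1050*6))))*87 = (91 + (½)/6300)*87 = (91 + (½)*(1/6300))*87 = (91 + 1/12600)*87 = (1146601/12600)*87 = 33251429/4200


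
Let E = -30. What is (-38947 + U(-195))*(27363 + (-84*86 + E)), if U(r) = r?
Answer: -787106478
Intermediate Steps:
(-38947 + U(-195))*(27363 + (-84*86 + E)) = (-38947 - 195)*(27363 + (-84*86 - 30)) = -39142*(27363 + (-7224 - 30)) = -39142*(27363 - 7254) = -39142*20109 = -787106478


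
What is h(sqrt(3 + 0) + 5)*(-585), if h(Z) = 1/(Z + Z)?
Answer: -2925/44 + 585*sqrt(3)/44 ≈ -43.449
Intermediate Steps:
h(Z) = 1/(2*Z)
h(sqrt(3 + 0) + 5)*(-585) = (1/(2*(sqrt(3 + 0) + 5)))*(-585) = (1/(2*(sqrt(3) + 5)))*(-585) = (1/(2*(5 + sqrt(3))))*(-585) = -585/(2*(5 + sqrt(3)))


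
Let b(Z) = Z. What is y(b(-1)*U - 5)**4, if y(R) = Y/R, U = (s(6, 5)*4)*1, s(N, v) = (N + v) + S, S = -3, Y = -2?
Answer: 16/1874161 ≈ 8.5372e-6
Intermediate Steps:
s(N, v) = -3 + N + v (s(N, v) = (N + v) - 3 = -3 + N + v)
U = 32 (U = ((-3 + 6 + 5)*4)*1 = (8*4)*1 = 32*1 = 32)
y(R) = -2/R
y(b(-1)*U - 5)**4 = (-2/(-1*32 - 5))**4 = (-2/(-32 - 5))**4 = (-2/(-37))**4 = (-2*(-1/37))**4 = (2/37)**4 = 16/1874161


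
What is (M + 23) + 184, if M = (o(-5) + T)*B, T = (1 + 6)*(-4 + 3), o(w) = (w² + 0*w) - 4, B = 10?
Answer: 347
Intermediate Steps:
o(w) = -4 + w² (o(w) = (w² + 0) - 4 = w² - 4 = -4 + w²)
T = -7 (T = 7*(-1) = -7)
M = 140 (M = ((-4 + (-5)²) - 7)*10 = ((-4 + 25) - 7)*10 = (21 - 7)*10 = 14*10 = 140)
(M + 23) + 184 = (140 + 23) + 184 = 163 + 184 = 347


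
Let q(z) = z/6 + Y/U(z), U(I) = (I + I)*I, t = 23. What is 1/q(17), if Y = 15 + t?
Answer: 1734/5027 ≈ 0.34494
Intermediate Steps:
U(I) = 2*I**2 (U(I) = (2*I)*I = 2*I**2)
Y = 38 (Y = 15 + 23 = 38)
q(z) = 19/z**2 + z/6 (q(z) = z/6 + 38/((2*z**2)) = z*(1/6) + 38*(1/(2*z**2)) = z/6 + 19/z**2 = 19/z**2 + z/6)
1/q(17) = 1/(19/17**2 + (1/6)*17) = 1/(19*(1/289) + 17/6) = 1/(19/289 + 17/6) = 1/(5027/1734) = 1734/5027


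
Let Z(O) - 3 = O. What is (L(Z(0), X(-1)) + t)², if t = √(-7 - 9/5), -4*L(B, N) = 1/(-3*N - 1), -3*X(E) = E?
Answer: -2811/320 + I*√55/10 ≈ -8.7844 + 0.74162*I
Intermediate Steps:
Z(O) = 3 + O
X(E) = -E/3
L(B, N) = -1/(4*(-1 - 3*N)) (L(B, N) = -1/(4*(-3*N - 1)) = -1/(4*(-1 - 3*N)))
t = 2*I*√55/5 (t = √(-7 - 9*⅕) = √(-7 - 9/5) = √(-44/5) = 2*I*√55/5 ≈ 2.9665*I)
(L(Z(0), X(-1)) + t)² = (1/(4*(1 + 3*(-⅓*(-1)))) + 2*I*√55/5)² = (1/(4*(1 + 3*(⅓))) + 2*I*√55/5)² = (1/(4*(1 + 1)) + 2*I*√55/5)² = ((¼)/2 + 2*I*√55/5)² = ((¼)*(½) + 2*I*√55/5)² = (⅛ + 2*I*√55/5)²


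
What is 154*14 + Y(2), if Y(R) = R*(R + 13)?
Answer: 2186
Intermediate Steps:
Y(R) = R*(13 + R)
154*14 + Y(2) = 154*14 + 2*(13 + 2) = 2156 + 2*15 = 2156 + 30 = 2186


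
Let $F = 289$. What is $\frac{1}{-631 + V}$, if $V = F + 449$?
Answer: $\frac{1}{107} \approx 0.0093458$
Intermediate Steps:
$V = 738$ ($V = 289 + 449 = 738$)
$\frac{1}{-631 + V} = \frac{1}{-631 + 738} = \frac{1}{107}$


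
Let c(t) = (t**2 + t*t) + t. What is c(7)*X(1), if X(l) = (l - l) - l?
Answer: -105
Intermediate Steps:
c(t) = t + 2*t**2 (c(t) = (t**2 + t**2) + t = 2*t**2 + t = t + 2*t**2)
X(l) = -l (X(l) = 0 - l = -l)
c(7)*X(1) = (7*(1 + 2*7))*(-1*1) = (7*(1 + 14))*(-1) = (7*15)*(-1) = 105*(-1) = -105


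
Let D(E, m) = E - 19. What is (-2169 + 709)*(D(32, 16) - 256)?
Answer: 354780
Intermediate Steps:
D(E, m) = -19 + E
(-2169 + 709)*(D(32, 16) - 256) = (-2169 + 709)*((-19 + 32) - 256) = -1460*(13 - 256) = -1460*(-243) = 354780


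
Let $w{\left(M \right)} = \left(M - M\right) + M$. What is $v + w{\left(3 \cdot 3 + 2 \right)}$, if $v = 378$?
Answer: $389$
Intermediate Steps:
$w{\left(M \right)} = M$ ($w{\left(M \right)} = 0 + M = M$)
$v + w{\left(3 \cdot 3 + 2 \right)} = 378 + \left(3 \cdot 3 + 2\right) = 378 + \left(9 + 2\right) = 378 + 11 = 389$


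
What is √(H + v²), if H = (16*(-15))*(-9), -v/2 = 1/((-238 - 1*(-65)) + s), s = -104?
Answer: 2*√41433661/277 ≈ 46.476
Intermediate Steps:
v = 2/277 (v = -2/((-238 - 1*(-65)) - 104) = -2/((-238 + 65) - 104) = -2/(-173 - 104) = -2/(-277) = -2*(-1/277) = 2/277 ≈ 0.0072202)
H = 2160 (H = -240*(-9) = 2160)
√(H + v²) = √(2160 + (2/277)²) = √(2160 + 4/76729) = √(165734644/76729) = 2*√41433661/277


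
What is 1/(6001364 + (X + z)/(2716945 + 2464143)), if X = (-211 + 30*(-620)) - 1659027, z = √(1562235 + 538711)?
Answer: 80549321629611909536/483405772967368028242212345 - 2590544*√2100946/483405772967368028242212345 ≈ 1.6663e-7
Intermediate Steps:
z = √2100946 ≈ 1449.5
X = -1677838 (X = (-211 - 18600) - 1659027 = -18811 - 1659027 = -1677838)
1/(6001364 + (X + z)/(2716945 + 2464143)) = 1/(6001364 + (-1677838 + √2100946)/(2716945 + 2464143)) = 1/(6001364 + (-1677838 + √2100946)/5181088) = 1/(6001364 + (-1677838 + √2100946)*(1/5181088)) = 1/(6001364 + (-838919/2590544 + √2100946/5181088)) = 1/(15546796663097/2590544 + √2100946/5181088)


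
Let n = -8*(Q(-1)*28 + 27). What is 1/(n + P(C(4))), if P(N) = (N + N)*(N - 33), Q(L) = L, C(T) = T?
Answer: -1/224 ≈ -0.0044643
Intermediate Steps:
P(N) = 2*N*(-33 + N) (P(N) = (2*N)*(-33 + N) = 2*N*(-33 + N))
n = 8 (n = -8*(-1*28 + 27) = -8*(-28 + 27) = -8*(-1) = 8)
1/(n + P(C(4))) = 1/(8 + 2*4*(-33 + 4)) = 1/(8 + 2*4*(-29)) = 1/(8 - 232) = 1/(-224) = -1/224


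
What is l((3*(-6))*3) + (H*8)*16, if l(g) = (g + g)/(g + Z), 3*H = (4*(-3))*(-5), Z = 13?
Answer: 105068/41 ≈ 2562.6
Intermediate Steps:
H = 20 (H = ((4*(-3))*(-5))/3 = (-12*(-5))/3 = (1/3)*60 = 20)
l(g) = 2*g/(13 + g) (l(g) = (g + g)/(g + 13) = (2*g)/(13 + g) = 2*g/(13 + g))
l((3*(-6))*3) + (H*8)*16 = 2*((3*(-6))*3)/(13 + (3*(-6))*3) + (20*8)*16 = 2*(-18*3)/(13 - 18*3) + 160*16 = 2*(-54)/(13 - 54) + 2560 = 2*(-54)/(-41) + 2560 = 2*(-54)*(-1/41) + 2560 = 108/41 + 2560 = 105068/41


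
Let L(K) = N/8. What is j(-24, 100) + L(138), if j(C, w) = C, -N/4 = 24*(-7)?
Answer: 60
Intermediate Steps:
N = 672 (N = -96*(-7) = -4*(-168) = 672)
L(K) = 84 (L(K) = 672/8 = 672*(⅛) = 84)
j(-24, 100) + L(138) = -24 + 84 = 60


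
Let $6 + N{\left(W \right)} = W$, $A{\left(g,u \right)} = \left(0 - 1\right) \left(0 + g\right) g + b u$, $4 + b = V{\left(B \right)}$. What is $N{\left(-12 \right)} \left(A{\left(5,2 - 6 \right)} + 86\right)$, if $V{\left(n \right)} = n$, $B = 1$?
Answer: $-1314$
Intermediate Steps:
$b = -3$ ($b = -4 + 1 = -3$)
$A{\left(g,u \right)} = - g^{2} - 3 u$ ($A{\left(g,u \right)} = \left(0 - 1\right) \left(0 + g\right) g - 3 u = - g g - 3 u = - g^{2} - 3 u$)
$N{\left(W \right)} = -6 + W$
$N{\left(-12 \right)} \left(A{\left(5,2 - 6 \right)} + 86\right) = \left(-6 - 12\right) \left(\left(- 5^{2} - 3 \left(2 - 6\right)\right) + 86\right) = - 18 \left(\left(\left(-1\right) 25 - 3 \left(2 - 6\right)\right) + 86\right) = - 18 \left(\left(-25 - -12\right) + 86\right) = - 18 \left(\left(-25 + 12\right) + 86\right) = - 18 \left(-13 + 86\right) = \left(-18\right) 73 = -1314$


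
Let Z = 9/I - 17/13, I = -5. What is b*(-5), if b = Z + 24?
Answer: -1358/13 ≈ -104.46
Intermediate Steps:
Z = -202/65 (Z = 9/(-5) - 17/13 = 9*(-1/5) - 17*1/13 = -9/5 - 17/13 = -202/65 ≈ -3.1077)
b = 1358/65 (b = -202/65 + 24 = 1358/65 ≈ 20.892)
b*(-5) = (1358/65)*(-5) = -1358/13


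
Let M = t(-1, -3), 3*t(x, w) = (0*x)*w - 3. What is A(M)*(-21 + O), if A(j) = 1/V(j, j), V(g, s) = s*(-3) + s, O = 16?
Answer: -5/2 ≈ -2.5000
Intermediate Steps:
t(x, w) = -1 (t(x, w) = ((0*x)*w - 3)/3 = (0*w - 3)/3 = (0 - 3)/3 = (1/3)*(-3) = -1)
M = -1
V(g, s) = -2*s (V(g, s) = -3*s + s = -2*s)
A(j) = -1/(2*j) (A(j) = 1/(-2*j) = -1/(2*j))
A(M)*(-21 + O) = (-1/2/(-1))*(-21 + 16) = -1/2*(-1)*(-5) = (1/2)*(-5) = -5/2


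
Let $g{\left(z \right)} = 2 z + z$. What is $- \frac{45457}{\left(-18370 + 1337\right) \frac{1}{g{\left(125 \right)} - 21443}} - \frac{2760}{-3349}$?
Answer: $- \frac{3207250355444}{57043517} \approx -56225.0$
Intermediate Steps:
$g{\left(z \right)} = 3 z$
$- \frac{45457}{\left(-18370 + 1337\right) \frac{1}{g{\left(125 \right)} - 21443}} - \frac{2760}{-3349} = - \frac{45457}{\left(-18370 + 1337\right) \frac{1}{3 \cdot 125 - 21443}} - \frac{2760}{-3349} = - \frac{45457}{\left(-17033\right) \frac{1}{375 - 21443}} - - \frac{2760}{3349} = - \frac{45457}{\left(-17033\right) \frac{1}{-21068}} + \frac{2760}{3349} = - \frac{45457}{\left(-17033\right) \left(- \frac{1}{21068}\right)} + \frac{2760}{3349} = - \frac{45457}{\frac{17033}{21068}} + \frac{2760}{3349} = \left(-45457\right) \frac{21068}{17033} + \frac{2760}{3349} = - \frac{957688076}{17033} + \frac{2760}{3349} = - \frac{3207250355444}{57043517}$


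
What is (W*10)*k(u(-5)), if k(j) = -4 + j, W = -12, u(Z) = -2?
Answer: 720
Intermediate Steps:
(W*10)*k(u(-5)) = (-12*10)*(-4 - 2) = -120*(-6) = 720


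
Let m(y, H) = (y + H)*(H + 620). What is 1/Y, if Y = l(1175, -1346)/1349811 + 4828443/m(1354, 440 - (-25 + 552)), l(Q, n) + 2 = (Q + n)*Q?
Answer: 911542216221/6381797260976 ≈ 0.14283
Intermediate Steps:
l(Q, n) = -2 + Q*(Q + n) (l(Q, n) = -2 + (Q + n)*Q = -2 + Q*(Q + n))
m(y, H) = (620 + H)*(H + y) (m(y, H) = (H + y)*(620 + H) = (620 + H)*(H + y))
Y = 6381797260976/911542216221 (Y = (-2 + 1175² + 1175*(-1346))/1349811 + 4828443/((440 - (-25 + 552))² + 620*(440 - (-25 + 552)) + 620*1354 + (440 - (-25 + 552))*1354) = (-2 + 1380625 - 1581550)*(1/1349811) + 4828443/((440 - 1*527)² + 620*(440 - 1*527) + 839480 + (440 - 1*527)*1354) = -200927*1/1349811 + 4828443/((440 - 527)² + 620*(440 - 527) + 839480 + (440 - 527)*1354) = -200927/1349811 + 4828443/((-87)² + 620*(-87) + 839480 - 87*1354) = -200927/1349811 + 4828443/(7569 - 53940 + 839480 - 117798) = -200927/1349811 + 4828443/675311 = 6381797260976/911542216221 ≈ 7.0011)
1/Y = 1/(6381797260976/911542216221) = 911542216221/6381797260976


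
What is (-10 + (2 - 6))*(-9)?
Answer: 126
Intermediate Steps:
(-10 + (2 - 6))*(-9) = (-10 - 4)*(-9) = -14*(-9) = 126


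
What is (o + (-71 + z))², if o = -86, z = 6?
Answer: 22801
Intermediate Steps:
(o + (-71 + z))² = (-86 + (-71 + 6))² = (-86 - 65)² = (-151)² = 22801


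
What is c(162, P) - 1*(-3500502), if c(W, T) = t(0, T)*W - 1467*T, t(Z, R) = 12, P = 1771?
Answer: 904389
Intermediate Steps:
c(W, T) = -1467*T + 12*W (c(W, T) = 12*W - 1467*T = -1467*T + 12*W)
c(162, P) - 1*(-3500502) = (-1467*1771 + 12*162) - 1*(-3500502) = (-2598057 + 1944) + 3500502 = -2596113 + 3500502 = 904389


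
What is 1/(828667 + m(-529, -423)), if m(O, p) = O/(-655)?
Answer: 655/542777414 ≈ 1.2068e-6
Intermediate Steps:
m(O, p) = -O/655 (m(O, p) = O*(-1/655) = -O/655)
1/(828667 + m(-529, -423)) = 1/(828667 - 1/655*(-529)) = 1/(828667 + 529/655) = 1/(542777414/655) = 655/542777414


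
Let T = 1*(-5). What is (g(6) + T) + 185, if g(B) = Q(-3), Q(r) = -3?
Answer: 177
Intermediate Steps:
T = -5
g(B) = -3
(g(6) + T) + 185 = (-3 - 5) + 185 = -8 + 185 = 177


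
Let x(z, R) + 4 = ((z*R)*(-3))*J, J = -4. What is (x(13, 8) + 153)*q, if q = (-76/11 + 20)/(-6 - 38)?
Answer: -4572/11 ≈ -415.64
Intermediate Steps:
q = -36/121 (q = (-76*1/11 + 20)/(-44) = (-76/11 + 20)*(-1/44) = (144/11)*(-1/44) = -36/121 ≈ -0.29752)
x(z, R) = -4 + 12*R*z (x(z, R) = -4 + ((z*R)*(-3))*(-4) = -4 + ((R*z)*(-3))*(-4) = -4 - 3*R*z*(-4) = -4 + 12*R*z)
(x(13, 8) + 153)*q = ((-4 + 12*8*13) + 153)*(-36/121) = ((-4 + 1248) + 153)*(-36/121) = (1244 + 153)*(-36/121) = 1397*(-36/121) = -4572/11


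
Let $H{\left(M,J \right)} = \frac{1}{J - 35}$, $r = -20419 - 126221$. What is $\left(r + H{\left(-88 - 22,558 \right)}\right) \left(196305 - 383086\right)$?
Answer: $\frac{14324742747539}{523} \approx 2.739 \cdot 10^{10}$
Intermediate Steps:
$r = -146640$
$H{\left(M,J \right)} = \frac{1}{-35 + J}$
$\left(r + H{\left(-88 - 22,558 \right)}\right) \left(196305 - 383086\right) = \left(-146640 + \frac{1}{-35 + 558}\right) \left(196305 - 383086\right) = \left(-146640 + \frac{1}{523}\right) \left(-186781\right) = \left(- \frac{76692719}{523}\right) \left(-186781\right) = \frac{14324742747539}{523}$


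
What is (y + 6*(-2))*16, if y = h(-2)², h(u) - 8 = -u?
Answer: 1408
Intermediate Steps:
h(u) = 8 - u
y = 100 (y = (8 - 1*(-2))² = (8 + 2)² = 10² = 100)
(y + 6*(-2))*16 = (100 + 6*(-2))*16 = (100 - 12)*16 = 88*16 = 1408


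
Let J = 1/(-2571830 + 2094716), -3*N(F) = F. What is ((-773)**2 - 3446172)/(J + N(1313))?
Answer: 194161065186/29830985 ≈ 6508.7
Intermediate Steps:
N(F) = -F/3
J = -1/477114 (J = 1/(-477114) = -1/477114 ≈ -2.0959e-6)
((-773)**2 - 3446172)/(J + N(1313)) = ((-773)**2 - 3446172)/(-1/477114 - 1/3*1313) = (597529 - 3446172)/(-1/477114 - 1313/3) = -2848643/(-208816895/477114) = -2848643*(-477114/208816895) = 194161065186/29830985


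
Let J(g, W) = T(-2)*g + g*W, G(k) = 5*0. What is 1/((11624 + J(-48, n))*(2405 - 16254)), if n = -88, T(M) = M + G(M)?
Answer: -1/220808456 ≈ -4.5288e-9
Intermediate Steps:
G(k) = 0
T(M) = M (T(M) = M + 0 = M)
J(g, W) = -2*g + W*g (J(g, W) = -2*g + g*W = -2*g + W*g)
1/((11624 + J(-48, n))*(2405 - 16254)) = 1/((11624 - 48*(-2 - 88))*(2405 - 16254)) = 1/((11624 - 48*(-90))*(-13849)) = 1/((11624 + 4320)*(-13849)) = 1/(15944*(-13849)) = 1/(-220808456) = -1/220808456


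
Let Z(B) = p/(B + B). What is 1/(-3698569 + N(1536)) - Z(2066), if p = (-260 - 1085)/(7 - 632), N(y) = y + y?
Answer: -994605193/1908724200500 ≈ -0.00052108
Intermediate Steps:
N(y) = 2*y
p = 269/125 (p = -1345/(-625) = -1345*(-1/625) = 269/125 ≈ 2.1520)
Z(B) = 269/(250*B) (Z(B) = 269/(125*(B + B)) = 269/(125*((2*B))) = 269*(1/(2*B))/125 = 269/(250*B))
1/(-3698569 + N(1536)) - Z(2066) = 1/(-3698569 + 2*1536) - 269/(250*2066) = 1/(-3698569 + 3072) - 269/(250*2066) = 1/(-3695497) - 1*269/516500 = -1/3695497 - 269/516500 = -994605193/1908724200500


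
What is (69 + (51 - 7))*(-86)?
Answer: -9718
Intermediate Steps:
(69 + (51 - 7))*(-86) = (69 + 44)*(-86) = 113*(-86) = -9718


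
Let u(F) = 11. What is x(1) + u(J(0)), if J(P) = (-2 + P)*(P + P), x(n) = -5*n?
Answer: 6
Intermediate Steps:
J(P) = 2*P*(-2 + P) (J(P) = (-2 + P)*(2*P) = 2*P*(-2 + P))
x(1) + u(J(0)) = -5*1 + 11 = -5 + 11 = 6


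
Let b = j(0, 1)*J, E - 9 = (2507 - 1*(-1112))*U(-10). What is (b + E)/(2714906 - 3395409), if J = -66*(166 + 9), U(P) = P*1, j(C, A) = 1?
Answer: 47731/680503 ≈ 0.070141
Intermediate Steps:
U(P) = P
J = -11550 (J = -66*175 = -11550)
E = -36181 (E = 9 + (2507 - 1*(-1112))*(-10) = 9 + (2507 + 1112)*(-10) = 9 + 3619*(-10) = 9 - 36190 = -36181)
b = -11550 (b = 1*(-11550) = -11550)
(b + E)/(2714906 - 3395409) = (-11550 - 36181)/(2714906 - 3395409) = -47731/(-680503) = -47731*(-1/680503) = 47731/680503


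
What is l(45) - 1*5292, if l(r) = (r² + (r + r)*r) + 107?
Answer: 890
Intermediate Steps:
l(r) = 107 + 3*r² (l(r) = (r² + (2*r)*r) + 107 = (r² + 2*r²) + 107 = 3*r² + 107 = 107 + 3*r²)
l(45) - 1*5292 = (107 + 3*45²) - 1*5292 = (107 + 3*2025) - 5292 = (107 + 6075) - 5292 = 6182 - 5292 = 890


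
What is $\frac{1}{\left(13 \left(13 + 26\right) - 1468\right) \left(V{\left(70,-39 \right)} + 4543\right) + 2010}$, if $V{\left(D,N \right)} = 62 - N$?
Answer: $- \frac{1}{4460874} \approx -2.2417 \cdot 10^{-7}$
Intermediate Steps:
$\frac{1}{\left(13 \left(13 + 26\right) - 1468\right) \left(V{\left(70,-39 \right)} + 4543\right) + 2010} = \frac{1}{\left(13 \left(13 + 26\right) - 1468\right) \left(\left(62 - -39\right) + 4543\right) + 2010} = \frac{1}{\left(13 \cdot 39 - 1468\right) \left(\left(62 + 39\right) + 4543\right) + 2010} = \frac{1}{\left(507 - 1468\right) \left(101 + 4543\right) + 2010} = \frac{1}{\left(-961\right) 4644 + 2010} = \frac{1}{-4462884 + 2010} = \frac{1}{-4460874} = - \frac{1}{4460874}$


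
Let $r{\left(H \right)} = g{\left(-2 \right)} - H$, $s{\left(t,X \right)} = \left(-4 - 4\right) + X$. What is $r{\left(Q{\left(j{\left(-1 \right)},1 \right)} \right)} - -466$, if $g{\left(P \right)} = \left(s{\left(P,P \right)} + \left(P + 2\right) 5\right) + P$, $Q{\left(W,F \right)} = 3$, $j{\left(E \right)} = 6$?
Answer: $451$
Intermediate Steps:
$s{\left(t,X \right)} = -8 + X$
$g{\left(P \right)} = 2 + 7 P$ ($g{\left(P \right)} = \left(\left(-8 + P\right) + \left(P + 2\right) 5\right) + P = \left(\left(-8 + P\right) + \left(2 + P\right) 5\right) + P = \left(\left(-8 + P\right) + \left(10 + 5 P\right)\right) + P = \left(2 + 6 P\right) + P = 2 + 7 P$)
$r{\left(H \right)} = -12 - H$ ($r{\left(H \right)} = \left(2 + 7 \left(-2\right)\right) - H = \left(2 - 14\right) - H = -12 - H$)
$r{\left(Q{\left(j{\left(-1 \right)},1 \right)} \right)} - -466 = \left(-12 - 3\right) - -466 = \left(-12 - 3\right) + 466 = -15 + 466 = 451$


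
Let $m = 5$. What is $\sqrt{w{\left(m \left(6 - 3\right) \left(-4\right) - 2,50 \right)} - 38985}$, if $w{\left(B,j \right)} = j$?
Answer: $i \sqrt{38935} \approx 197.32 i$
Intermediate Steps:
$\sqrt{w{\left(m \left(6 - 3\right) \left(-4\right) - 2,50 \right)} - 38985} = \sqrt{50 - 38985} = \sqrt{-38935} = i \sqrt{38935}$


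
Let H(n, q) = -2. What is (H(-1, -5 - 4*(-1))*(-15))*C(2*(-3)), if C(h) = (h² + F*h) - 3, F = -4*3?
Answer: 3150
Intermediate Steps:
F = -12
C(h) = -3 + h² - 12*h (C(h) = (h² - 12*h) - 3 = -3 + h² - 12*h)
(H(-1, -5 - 4*(-1))*(-15))*C(2*(-3)) = (-2*(-15))*(-3 + (2*(-3))² - 24*(-3)) = 30*(-3 + (-6)² - 12*(-6)) = 30*(-3 + 36 + 72) = 30*105 = 3150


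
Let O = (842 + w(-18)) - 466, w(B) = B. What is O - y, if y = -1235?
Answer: 1593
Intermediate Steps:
O = 358 (O = (842 - 18) - 466 = 824 - 466 = 358)
O - y = 358 - 1*(-1235) = 358 + 1235 = 1593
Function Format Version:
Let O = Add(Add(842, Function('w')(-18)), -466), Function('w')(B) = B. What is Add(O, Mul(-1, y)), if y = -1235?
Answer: 1593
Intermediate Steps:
O = 358 (O = Add(Add(842, -18), -466) = Add(824, -466) = 358)
Add(O, Mul(-1, y)) = Add(358, Mul(-1, -1235)) = Add(358, 1235) = 1593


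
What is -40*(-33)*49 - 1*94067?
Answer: -29387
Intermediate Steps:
-40*(-33)*49 - 1*94067 = 1320*49 - 94067 = 64680 - 94067 = -29387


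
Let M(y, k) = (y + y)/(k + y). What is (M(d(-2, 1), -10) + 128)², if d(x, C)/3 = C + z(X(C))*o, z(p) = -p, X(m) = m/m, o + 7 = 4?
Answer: 19600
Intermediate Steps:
o = -3 (o = -7 + 4 = -3)
X(m) = 1
d(x, C) = 9 + 3*C (d(x, C) = 3*(C - 1*1*(-3)) = 3*(C - 1*(-3)) = 3*(C + 3) = 3*(3 + C) = 9 + 3*C)
M(y, k) = 2*y/(k + y) (M(y, k) = (2*y)/(k + y) = 2*y/(k + y))
(M(d(-2, 1), -10) + 128)² = (2*(9 + 3*1)/(-10 + (9 + 3*1)) + 128)² = (2*(9 + 3)/(-10 + (9 + 3)) + 128)² = (2*12/(-10 + 12) + 128)² = (2*12/2 + 128)² = (2*12*(½) + 128)² = (12 + 128)² = 140² = 19600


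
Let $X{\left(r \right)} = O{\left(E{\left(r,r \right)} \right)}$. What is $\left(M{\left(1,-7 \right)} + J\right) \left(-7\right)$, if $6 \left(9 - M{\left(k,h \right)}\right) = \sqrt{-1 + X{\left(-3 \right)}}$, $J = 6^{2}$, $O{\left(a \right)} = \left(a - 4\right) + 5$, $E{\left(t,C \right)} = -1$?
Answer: $-315 + \frac{7 i}{6} \approx -315.0 + 1.1667 i$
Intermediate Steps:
$O{\left(a \right)} = 1 + a$ ($O{\left(a \right)} = \left(-4 + a\right) + 5 = 1 + a$)
$X{\left(r \right)} = 0$ ($X{\left(r \right)} = 1 - 1 = 0$)
$J = 36$
$M{\left(k,h \right)} = 9 - \frac{i}{6}$ ($M{\left(k,h \right)} = 9 - \frac{\sqrt{-1 + 0}}{6} = 9 - \frac{\sqrt{-1}}{6} = 9 - \frac{i}{6}$)
$\left(M{\left(1,-7 \right)} + J\right) \left(-7\right) = \left(\left(9 - \frac{i}{6}\right) + 36\right) \left(-7\right) = \left(45 - \frac{i}{6}\right) \left(-7\right) = -315 + \frac{7 i}{6}$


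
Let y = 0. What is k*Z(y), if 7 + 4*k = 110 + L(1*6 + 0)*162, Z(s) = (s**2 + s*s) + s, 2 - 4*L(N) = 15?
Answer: 0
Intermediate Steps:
L(N) = -13/4 (L(N) = 1/2 - 1/4*15 = 1/2 - 15/4 = -13/4)
Z(s) = s + 2*s**2 (Z(s) = (s**2 + s**2) + s = 2*s**2 + s = s + 2*s**2)
k = -847/8 (k = -7/4 + (110 - 13/4*162)/4 = -7/4 + (110 - 1053/2)/4 = -7/4 + (1/4)*(-833/2) = -7/4 - 833/8 = -847/8 ≈ -105.88)
k*Z(y) = -0*(1 + 2*0) = -0*(1 + 0) = -0 = -847/8*0 = 0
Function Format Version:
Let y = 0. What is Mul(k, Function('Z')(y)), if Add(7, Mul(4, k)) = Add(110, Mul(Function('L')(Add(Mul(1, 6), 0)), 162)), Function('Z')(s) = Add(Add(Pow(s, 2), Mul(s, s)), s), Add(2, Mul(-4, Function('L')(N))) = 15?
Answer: 0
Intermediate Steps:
Function('L')(N) = Rational(-13, 4) (Function('L')(N) = Add(Rational(1, 2), Mul(Rational(-1, 4), 15)) = Add(Rational(1, 2), Rational(-15, 4)) = Rational(-13, 4))
Function('Z')(s) = Add(s, Mul(2, Pow(s, 2))) (Function('Z')(s) = Add(Add(Pow(s, 2), Pow(s, 2)), s) = Add(Mul(2, Pow(s, 2)), s) = Add(s, Mul(2, Pow(s, 2))))
k = Rational(-847, 8) (k = Add(Rational(-7, 4), Mul(Rational(1, 4), Add(110, Mul(Rational(-13, 4), 162)))) = Add(Rational(-7, 4), Mul(Rational(1, 4), Add(110, Rational(-1053, 2)))) = Add(Rational(-7, 4), Mul(Rational(1, 4), Rational(-833, 2))) = Add(Rational(-7, 4), Rational(-833, 8)) = Rational(-847, 8) ≈ -105.88)
Mul(k, Function('Z')(y)) = Mul(Rational(-847, 8), Mul(0, Add(1, Mul(2, 0)))) = Mul(Rational(-847, 8), Mul(0, Add(1, 0))) = Mul(Rational(-847, 8), Mul(0, 1)) = Mul(Rational(-847, 8), 0) = 0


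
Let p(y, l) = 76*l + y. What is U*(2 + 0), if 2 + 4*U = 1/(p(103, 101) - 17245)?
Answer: -18933/18932 ≈ -1.0001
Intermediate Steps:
p(y, l) = y + 76*l
U = -18933/37864 (U = -½ + 1/(4*((103 + 76*101) - 17245)) = -½ + 1/(4*((103 + 7676) - 17245)) = -½ + 1/(4*(7779 - 17245)) = -½ + (¼)/(-9466) = -½ + (¼)*(-1/9466) = -½ - 1/37864 = -18933/37864 ≈ -0.50003)
U*(2 + 0) = -18933*(2 + 0)/37864 = -18933/37864*2 = -18933/18932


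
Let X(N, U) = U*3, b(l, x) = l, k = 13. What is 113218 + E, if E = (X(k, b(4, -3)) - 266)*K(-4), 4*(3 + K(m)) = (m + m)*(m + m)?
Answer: 109916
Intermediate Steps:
K(m) = -3 + m² (K(m) = -3 + ((m + m)*(m + m))/4 = -3 + ((2*m)*(2*m))/4 = -3 + (4*m²)/4 = -3 + m²)
X(N, U) = 3*U
E = -3302 (E = (3*4 - 266)*(-3 + (-4)²) = (12 - 266)*(-3 + 16) = -254*13 = -3302)
113218 + E = 113218 - 3302 = 109916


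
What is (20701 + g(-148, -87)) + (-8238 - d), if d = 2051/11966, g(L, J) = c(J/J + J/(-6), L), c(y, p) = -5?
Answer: 149070377/11966 ≈ 12458.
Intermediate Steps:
g(L, J) = -5
d = 2051/11966 (d = 2051*(1/11966) = 2051/11966 ≈ 0.17140)
(20701 + g(-148, -87)) + (-8238 - d) = (20701 - 5) + (-8238 - 1*2051/11966) = 20696 + (-8238 - 2051/11966) = 20696 - 98577959/11966 = 149070377/11966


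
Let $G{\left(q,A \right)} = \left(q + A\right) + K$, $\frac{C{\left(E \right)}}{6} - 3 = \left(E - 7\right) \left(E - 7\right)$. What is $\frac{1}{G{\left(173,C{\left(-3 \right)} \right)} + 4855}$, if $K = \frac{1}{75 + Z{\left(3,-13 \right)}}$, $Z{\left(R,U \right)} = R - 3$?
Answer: $\frac{75}{423451} \approx 0.00017712$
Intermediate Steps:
$C{\left(E \right)} = 18 + 6 \left(-7 + E\right)^{2}$ ($C{\left(E \right)} = 18 + 6 \left(E - 7\right) \left(E - 7\right) = 18 + 6 \left(-7 + E\right) \left(-7 + E\right) = 18 + 6 \left(-7 + E\right)^{2}$)
$Z{\left(R,U \right)} = -3 + R$ ($Z{\left(R,U \right)} = R - 3 = -3 + R$)
$K = \frac{1}{75}$ ($K = \frac{1}{75 + \left(-3 + 3\right)} = \frac{1}{75 + 0} = \frac{1}{75} \approx 0.013333$)
$G{\left(q,A \right)} = \frac{1}{75} + A + q$ ($G{\left(q,A \right)} = \left(q + A\right) + \frac{1}{75} = \left(A + q\right) + \frac{1}{75} = \frac{1}{75} + A + q$)
$\frac{1}{G{\left(173,C{\left(-3 \right)} \right)} + 4855} = \frac{1}{\left(\frac{1}{75} + \left(18 + 6 \left(-7 - 3\right)^{2}\right) + 173\right) + 4855} = \frac{1}{\left(\frac{1}{75} + \left(18 + 6 \left(-10\right)^{2}\right) + 173\right) + 4855} = \frac{1}{\left(\frac{1}{75} + \left(18 + 6 \cdot 100\right) + 173\right) + 4855} = \frac{1}{\left(\frac{1}{75} + \left(18 + 600\right) + 173\right) + 4855} = \frac{1}{\left(\frac{1}{75} + 618 + 173\right) + 4855} = \frac{1}{\frac{59326}{75} + 4855} = \frac{1}{\frac{423451}{75}} = \frac{75}{423451}$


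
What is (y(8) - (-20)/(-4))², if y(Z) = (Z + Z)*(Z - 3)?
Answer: 5625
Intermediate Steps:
y(Z) = 2*Z*(-3 + Z) (y(Z) = (2*Z)*(-3 + Z) = 2*Z*(-3 + Z))
(y(8) - (-20)/(-4))² = (2*8*(-3 + 8) - (-20)/(-4))² = (2*8*5 - (-20)*(-1)/4)² = (80 - 10*½)² = (80 - 5)² = 75² = 5625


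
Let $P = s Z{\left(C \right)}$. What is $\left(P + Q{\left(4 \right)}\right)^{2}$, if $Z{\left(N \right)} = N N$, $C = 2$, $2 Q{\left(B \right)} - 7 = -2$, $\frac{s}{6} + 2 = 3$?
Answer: $\frac{2809}{4} \approx 702.25$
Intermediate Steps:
$s = 6$ ($s = -12 + 6 \cdot 3 = -12 + 18 = 6$)
$Q{\left(B \right)} = \frac{5}{2}$ ($Q{\left(B \right)} = \frac{7}{2} + \frac{1}{2} \left(-2\right) = \frac{7}{2} - 1 = \frac{5}{2}$)
$Z{\left(N \right)} = N^{2}$
$P = 24$ ($P = 6 \cdot 2^{2} = 6 \cdot 4 = 24$)
$\left(P + Q{\left(4 \right)}\right)^{2} = \left(24 + \frac{5}{2}\right)^{2} = \left(\frac{53}{2}\right)^{2} = \frac{2809}{4}$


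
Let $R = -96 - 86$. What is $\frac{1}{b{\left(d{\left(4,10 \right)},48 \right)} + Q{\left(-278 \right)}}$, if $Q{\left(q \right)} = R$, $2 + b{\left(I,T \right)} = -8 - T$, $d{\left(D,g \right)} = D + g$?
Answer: $- \frac{1}{240} \approx -0.0041667$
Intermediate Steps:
$b{\left(I,T \right)} = -10 - T$ ($b{\left(I,T \right)} = -2 - \left(8 + T\right) = -10 - T$)
$R = -182$
$Q{\left(q \right)} = -182$
$\frac{1}{b{\left(d{\left(4,10 \right)},48 \right)} + Q{\left(-278 \right)}} = \frac{1}{\left(-10 - 48\right) - 182} = \frac{1}{-58 - 182} = \frac{1}{-240} = - \frac{1}{240}$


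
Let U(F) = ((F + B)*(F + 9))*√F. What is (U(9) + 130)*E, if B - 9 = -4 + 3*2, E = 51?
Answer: 61710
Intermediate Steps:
B = 11 (B = 9 + (-4 + 3*2) = 9 + (-4 + 6) = 9 + 2 = 11)
U(F) = √F*(9 + F)*(11 + F) (U(F) = ((F + 11)*(F + 9))*√F = ((11 + F)*(9 + F))*√F = ((9 + F)*(11 + F))*√F = √F*(9 + F)*(11 + F))
(U(9) + 130)*E = (√9*(99 + 9² + 20*9) + 130)*51 = (3*(99 + 81 + 180) + 130)*51 = (3*360 + 130)*51 = (1080 + 130)*51 = 1210*51 = 61710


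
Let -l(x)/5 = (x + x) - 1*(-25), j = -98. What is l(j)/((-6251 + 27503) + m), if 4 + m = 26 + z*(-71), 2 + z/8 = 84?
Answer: -285/8434 ≈ -0.033792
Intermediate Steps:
z = 656 (z = -16 + 8*84 = -16 + 672 = 656)
m = -46554 (m = -4 + (26 + 656*(-71)) = -4 + (26 - 46576) = -4 - 46550 = -46554)
l(x) = -125 - 10*x (l(x) = -5*((x + x) - 1*(-25)) = -5*(2*x + 25) = -5*(25 + 2*x) = -125 - 10*x)
l(j)/((-6251 + 27503) + m) = (-125 - 10*(-98))/((-6251 + 27503) - 46554) = (-125 + 980)/(21252 - 46554) = 855/(-25302) = 855*(-1/25302) = -285/8434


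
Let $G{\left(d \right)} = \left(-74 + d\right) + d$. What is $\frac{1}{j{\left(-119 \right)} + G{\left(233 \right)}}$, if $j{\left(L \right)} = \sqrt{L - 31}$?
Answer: $\frac{196}{76907} - \frac{5 i \sqrt{6}}{153814} \approx 0.0025485 - 7.9625 \cdot 10^{-5} i$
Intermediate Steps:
$j{\left(L \right)} = \sqrt{-31 + L}$
$G{\left(d \right)} = -74 + 2 d$
$\frac{1}{j{\left(-119 \right)} + G{\left(233 \right)}} = \frac{1}{\sqrt{-31 - 119} + \left(-74 + 2 \cdot 233\right)} = \frac{1}{\sqrt{-150} + \left(-74 + 466\right)} = \frac{1}{5 i \sqrt{6} + 392} = \frac{1}{392 + 5 i \sqrt{6}}$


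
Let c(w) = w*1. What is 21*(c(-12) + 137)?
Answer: 2625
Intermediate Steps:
c(w) = w
21*(c(-12) + 137) = 21*(-12 + 137) = 21*125 = 2625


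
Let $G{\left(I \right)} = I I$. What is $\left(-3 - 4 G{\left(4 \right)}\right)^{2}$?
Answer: $4489$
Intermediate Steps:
$G{\left(I \right)} = I^{2}$
$\left(-3 - 4 G{\left(4 \right)}\right)^{2} = \left(-3 - 4 \cdot 4^{2}\right)^{2} = \left(-3 - 64\right)^{2} = \left(-67\right)^{2} = 4489$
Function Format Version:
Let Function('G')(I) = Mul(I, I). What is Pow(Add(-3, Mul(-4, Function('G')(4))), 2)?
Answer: 4489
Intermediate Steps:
Function('G')(I) = Pow(I, 2)
Pow(Add(-3, Mul(-4, Function('G')(4))), 2) = Pow(Add(-3, Mul(-4, Pow(4, 2))), 2) = Pow(Add(-3, Mul(-4, 16)), 2) = Pow(Add(-3, -64), 2) = Pow(-67, 2) = 4489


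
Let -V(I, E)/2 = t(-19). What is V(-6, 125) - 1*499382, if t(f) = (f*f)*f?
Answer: -485664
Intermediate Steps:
t(f) = f**3 (t(f) = f**2*f = f**3)
V(I, E) = 13718 (V(I, E) = -2*(-19)**3 = -2*(-6859) = 13718)
V(-6, 125) - 1*499382 = 13718 - 1*499382 = 13718 - 499382 = -485664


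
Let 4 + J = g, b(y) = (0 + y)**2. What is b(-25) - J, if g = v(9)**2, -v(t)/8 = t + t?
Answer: -20107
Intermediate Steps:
v(t) = -16*t (v(t) = -8*(t + t) = -16*t)
g = 20736 (g = (-16*9)**2 = (-144)**2 = 20736)
b(y) = y**2
J = 20732 (J = -4 + 20736 = 20732)
b(-25) - J = (-25)**2 - 1*20732 = 625 - 20732 = -20107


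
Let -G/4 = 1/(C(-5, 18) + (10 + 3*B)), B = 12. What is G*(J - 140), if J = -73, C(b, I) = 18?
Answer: 213/16 ≈ 13.313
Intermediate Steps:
G = -1/16 (G = -4/(18 + (10 + 3*12)) = -4/(18 + (10 + 36)) = -4/(18 + 46) = -4/64 = -4*1/64 = -1/16 ≈ -0.062500)
G*(J - 140) = -(-73 - 140)/16 = -1/16*(-213) = 213/16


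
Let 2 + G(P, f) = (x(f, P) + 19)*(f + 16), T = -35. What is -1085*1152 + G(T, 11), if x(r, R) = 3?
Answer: -1249328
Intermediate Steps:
G(P, f) = 350 + 22*f (G(P, f) = -2 + (3 + 19)*(f + 16) = -2 + 22*(16 + f) = -2 + (352 + 22*f) = 350 + 22*f)
-1085*1152 + G(T, 11) = -1085*1152 + (350 + 22*11) = -1249920 + (350 + 242) = -1249920 + 592 = -1249328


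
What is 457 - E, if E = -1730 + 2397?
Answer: -210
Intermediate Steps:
E = 667
457 - E = 457 - 1*667 = 457 - 667 = -210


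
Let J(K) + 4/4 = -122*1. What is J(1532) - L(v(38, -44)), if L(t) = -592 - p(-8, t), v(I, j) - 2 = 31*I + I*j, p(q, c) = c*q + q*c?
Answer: 8341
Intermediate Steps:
J(K) = -123 (J(K) = -1 - 122*1 = -1 - 122 = -123)
p(q, c) = 2*c*q (p(q, c) = c*q + c*q = 2*c*q)
v(I, j) = 2 + 31*I + I*j (v(I, j) = 2 + (31*I + I*j) = 2 + 31*I + I*j)
L(t) = -592 + 16*t (L(t) = -592 - 2*t*(-8) = -592 - (-16)*t = -592 + 16*t)
J(1532) - L(v(38, -44)) = -123 - (-592 + 16*(2 + 31*38 + 38*(-44))) = -123 - (-592 + 16*(2 + 1178 - 1672)) = -123 - (-592 + 16*(-492)) = -123 - (-592 - 7872) = -123 - 1*(-8464) = -123 + 8464 = 8341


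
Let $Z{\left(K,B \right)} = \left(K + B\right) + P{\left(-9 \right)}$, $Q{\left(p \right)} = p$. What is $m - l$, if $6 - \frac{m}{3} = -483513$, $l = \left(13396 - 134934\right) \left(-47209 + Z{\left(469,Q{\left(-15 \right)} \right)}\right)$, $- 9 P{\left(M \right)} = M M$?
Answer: $-5682152475$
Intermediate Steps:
$P{\left(M \right)} = - \frac{M^{2}}{9}$ ($P{\left(M \right)} = - \frac{M M}{9} = - \frac{M^{2}}{9}$)
$Z{\left(K,B \right)} = -9 + B + K$ ($Z{\left(K,B \right)} = \left(K + B\right) - \frac{\left(-9\right)^{2}}{9} = \left(B + K\right) - 9 = -9 + B + K$)
$l = 5683603032$ ($l = \left(13396 - 134934\right) \left(-47209 - -445\right) = - 121538 \left(-47209 + 445\right) = \left(-121538\right) \left(-46764\right) = 5683603032$)
$m = 1450557$ ($m = 18 - -1450539 = 18 + 1450539 = 1450557$)
$m - l = 1450557 - 5683603032 = -5682152475$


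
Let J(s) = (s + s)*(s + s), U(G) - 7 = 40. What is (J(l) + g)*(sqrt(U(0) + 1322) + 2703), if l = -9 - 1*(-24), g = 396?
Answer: 3551040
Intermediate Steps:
U(G) = 47 (U(G) = 7 + 40 = 47)
l = 15 (l = -9 + 24 = 15)
J(s) = 4*s**2 (J(s) = (2*s)*(2*s) = 4*s**2)
(J(l) + g)*(sqrt(U(0) + 1322) + 2703) = (4*15**2 + 396)*(sqrt(47 + 1322) + 2703) = (4*225 + 396)*(sqrt(1369) + 2703) = (900 + 396)*(37 + 2703) = 1296*2740 = 3551040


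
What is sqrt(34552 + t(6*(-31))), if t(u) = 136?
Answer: 8*sqrt(542) ≈ 186.25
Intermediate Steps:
sqrt(34552 + t(6*(-31))) = sqrt(34552 + 136) = sqrt(34688) = 8*sqrt(542)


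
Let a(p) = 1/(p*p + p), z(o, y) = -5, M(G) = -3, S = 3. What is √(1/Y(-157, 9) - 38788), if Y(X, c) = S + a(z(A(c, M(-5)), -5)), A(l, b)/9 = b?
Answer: 4*I*√9020558/61 ≈ 196.95*I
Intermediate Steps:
A(l, b) = 9*b
a(p) = 1/(p + p²) (a(p) = 1/(p² + p) = 1/(p + p²))
Y(X, c) = 61/20 (Y(X, c) = 3 + 1/((-5)*(1 - 5)) = 3 - ⅕/(-4) = 3 - ⅕*(-¼) = 3 + 1/20 = 61/20)
√(1/Y(-157, 9) - 38788) = √(1/(61/20) - 38788) = √(20/61 - 38788) = √(-2366048/61) = 4*I*√9020558/61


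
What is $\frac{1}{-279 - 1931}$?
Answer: $- \frac{1}{2210} \approx -0.00045249$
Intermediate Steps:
$\frac{1}{-279 - 1931} = \frac{1}{-2210} = - \frac{1}{2210}$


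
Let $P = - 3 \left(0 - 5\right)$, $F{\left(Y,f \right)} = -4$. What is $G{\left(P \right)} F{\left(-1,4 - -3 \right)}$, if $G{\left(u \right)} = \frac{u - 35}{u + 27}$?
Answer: $\frac{40}{21} \approx 1.9048$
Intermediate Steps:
$P = 15$ ($P = \left(-3\right) \left(-5\right) = 15$)
$G{\left(u \right)} = \frac{-35 + u}{27 + u}$
$G{\left(P \right)} F{\left(-1,4 - -3 \right)} = \frac{-35 + 15}{27 + 15} \left(-4\right) = \frac{1}{42} \left(-20\right) \left(-4\right) = \left(- \frac{10}{21}\right) \left(-4\right) = \frac{40}{21}$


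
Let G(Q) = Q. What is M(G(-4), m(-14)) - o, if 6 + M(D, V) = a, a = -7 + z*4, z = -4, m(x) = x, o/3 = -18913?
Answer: 56710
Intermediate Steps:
o = -56739 (o = 3*(-18913) = -56739)
a = -23 (a = -7 - 4*4 = -7 - 16 = -23)
M(D, V) = -29 (M(D, V) = -6 - 23 = -29)
M(G(-4), m(-14)) - o = -29 - 1*(-56739) = -29 + 56739 = 56710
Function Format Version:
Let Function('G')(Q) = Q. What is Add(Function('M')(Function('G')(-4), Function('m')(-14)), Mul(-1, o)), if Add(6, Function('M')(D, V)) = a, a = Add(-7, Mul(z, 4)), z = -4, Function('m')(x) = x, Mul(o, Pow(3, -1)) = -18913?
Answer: 56710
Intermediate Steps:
o = -56739 (o = Mul(3, -18913) = -56739)
a = -23 (a = Add(-7, Mul(-4, 4)) = Add(-7, -16) = -23)
Function('M')(D, V) = -29 (Function('M')(D, V) = Add(-6, -23) = -29)
Add(Function('M')(Function('G')(-4), Function('m')(-14)), Mul(-1, o)) = Add(-29, Mul(-1, -56739)) = Add(-29, 56739) = 56710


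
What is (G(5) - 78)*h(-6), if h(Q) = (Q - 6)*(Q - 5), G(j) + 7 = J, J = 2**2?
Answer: -10692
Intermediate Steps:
J = 4
G(j) = -3 (G(j) = -7 + 4 = -3)
h(Q) = (-6 + Q)*(-5 + Q)
(G(5) - 78)*h(-6) = (-3 - 78)*(30 + (-6)**2 - 11*(-6)) = -81*(30 + 36 + 66) = -81*132 = -10692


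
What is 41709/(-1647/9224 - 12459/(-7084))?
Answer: 227115292712/8604539 ≈ 26395.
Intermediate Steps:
41709/(-1647/9224 - 12459/(-7084)) = 41709/(-1647*1/9224 - 12459*(-1/7084)) = 41709/(-1647/9224 + 12459/7084) = 41709/(25813617/16335704) = 41709*(16335704/25813617) = 227115292712/8604539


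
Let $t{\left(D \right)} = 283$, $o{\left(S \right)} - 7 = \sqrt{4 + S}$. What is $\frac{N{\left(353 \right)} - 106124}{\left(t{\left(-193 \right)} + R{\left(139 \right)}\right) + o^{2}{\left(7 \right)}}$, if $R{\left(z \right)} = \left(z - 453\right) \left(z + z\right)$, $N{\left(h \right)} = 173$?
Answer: $\frac{9212333499}{7560126445} + \frac{1483314 \sqrt{11}}{7560126445} \approx 1.2192$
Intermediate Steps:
$o{\left(S \right)} = 7 + \sqrt{4 + S}$
$R{\left(z \right)} = 2 z \left(-453 + z\right)$ ($R{\left(z \right)} = \left(-453 + z\right) 2 z = 2 z \left(-453 + z\right)$)
$\frac{N{\left(353 \right)} - 106124}{\left(t{\left(-193 \right)} + R{\left(139 \right)}\right) + o^{2}{\left(7 \right)}} = \frac{173 - 106124}{\left(283 + 2 \cdot 139 \left(-453 + 139\right)\right) + \left(7 + \sqrt{4 + 7}\right)^{2}} = - \frac{105951}{\left(283 + 2 \cdot 139 \left(-314\right)\right) + \left(7 + \sqrt{11}\right)^{2}} = - \frac{105951}{\left(283 - 87292\right) + \left(7 + \sqrt{11}\right)^{2}} = - \frac{105951}{-87009 + \left(7 + \sqrt{11}\right)^{2}}$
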